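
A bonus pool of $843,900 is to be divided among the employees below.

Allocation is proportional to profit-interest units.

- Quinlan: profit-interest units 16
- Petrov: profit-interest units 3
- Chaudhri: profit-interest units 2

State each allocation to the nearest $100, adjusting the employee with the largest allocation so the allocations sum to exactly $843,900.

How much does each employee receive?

Quinlan: $642,900; Petrov: $120,600; Chaudhri: $80,400

Profit-interest units total: 21.
Proportional shares: Quinlan 16/21 × $843,900 = 642,971.43; Petrov 3/21 × $843,900 = 120,557.14; Chaudhri 2/21 × $843,900 = 80,371.43.
After rounding ($100): Quinlan $643,000; Petrov $120,600; Chaudhri $80,400. Sum = $844,000.
Difference $843,900 − $844,000 = −$100 applied to largest allocation (Quinlan): Quinlan becomes $642,900.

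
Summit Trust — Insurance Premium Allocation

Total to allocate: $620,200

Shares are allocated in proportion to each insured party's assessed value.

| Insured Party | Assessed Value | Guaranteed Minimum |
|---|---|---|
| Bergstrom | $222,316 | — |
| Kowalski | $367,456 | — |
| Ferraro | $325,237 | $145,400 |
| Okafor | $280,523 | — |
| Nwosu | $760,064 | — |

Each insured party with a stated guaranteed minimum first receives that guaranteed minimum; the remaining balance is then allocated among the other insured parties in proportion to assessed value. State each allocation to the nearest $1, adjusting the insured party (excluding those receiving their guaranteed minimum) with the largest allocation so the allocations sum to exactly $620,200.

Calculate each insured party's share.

Fund the minimums — Ferraro $145,400. Remaining pool $474,800.
Remaining pool split over remaining assessed value 1,630,359: Bergstrom 64,743.80 → $64,744; Kowalski 107,012.08 → $107,012; Okafor 81,695.09 → $81,695; Nwosu 221,349.03 → $221,349.

Bergstrom: $64,744 | Kowalski: $107,012 | Ferraro: $145,400 | Okafor: $81,695 | Nwosu: $221,349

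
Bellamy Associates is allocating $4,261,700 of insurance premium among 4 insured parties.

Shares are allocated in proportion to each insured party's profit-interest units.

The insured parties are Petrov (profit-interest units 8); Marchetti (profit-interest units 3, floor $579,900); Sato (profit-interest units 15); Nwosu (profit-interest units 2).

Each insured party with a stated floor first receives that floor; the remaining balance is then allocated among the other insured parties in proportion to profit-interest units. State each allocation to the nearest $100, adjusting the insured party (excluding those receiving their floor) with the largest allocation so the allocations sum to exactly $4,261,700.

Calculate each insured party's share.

Petrov: $1,178,200; Marchetti: $579,900; Sato: $2,209,100; Nwosu: $294,500

Guaranteed amounts: Marchetti $579,900. Balance $3,681,800.
Balance split over remaining profit-interest units 25: Petrov 1,178,176.00 → $1,178,200; Sato 2,209,080.00 → $2,209,100; Nwosu 294,544.00 → $294,500.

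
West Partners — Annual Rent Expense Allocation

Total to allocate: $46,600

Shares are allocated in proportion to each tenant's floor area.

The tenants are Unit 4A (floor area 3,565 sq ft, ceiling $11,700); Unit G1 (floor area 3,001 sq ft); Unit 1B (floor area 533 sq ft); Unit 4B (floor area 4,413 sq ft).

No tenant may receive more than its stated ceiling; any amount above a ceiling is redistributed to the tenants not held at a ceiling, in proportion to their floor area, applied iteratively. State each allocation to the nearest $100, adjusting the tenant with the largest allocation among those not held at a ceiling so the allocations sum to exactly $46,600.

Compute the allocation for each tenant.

Unit 4A: $11,700; Unit G1: $13,200; Unit 1B: $2,300; Unit 4B: $19,400

Floor area total: 11,512.
Unconstrained shares: Unit 4A 14,430.94; Unit G1 12,147.90; Unit 1B 2,157.56; Unit 4B 17,863.60.
Held at cap: Unit 4A ($11,700); remaining pool $34,900 reallocated over remaining floor area 7,947.
Shares after redistribution: Unit G1 13,179.17 → $13,200; Unit 1B 2,340.72 → $2,300; Unit 4B 19,380.11 → $19,400.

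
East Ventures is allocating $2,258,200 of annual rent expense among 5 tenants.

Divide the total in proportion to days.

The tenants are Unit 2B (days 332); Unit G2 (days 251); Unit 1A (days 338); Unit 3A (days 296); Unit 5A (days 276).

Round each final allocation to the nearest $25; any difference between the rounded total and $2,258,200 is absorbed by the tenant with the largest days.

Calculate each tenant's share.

Unit 2B: $502,150 | Unit G2: $379,650 | Unit 1A: $511,250 | Unit 3A: $447,700 | Unit 5A: $417,450

Sum of days: 1,493.
Raw shares: Unit 2B 332/1,493 × $2,258,200 = 502,158.34; Unit G2 251/1,493 × $2,258,200 = 379,643.80; Unit 1A 338/1,493 × $2,258,200 = 511,233.49; Unit 3A 296/1,493 × $2,258,200 = 447,707.43; Unit 5A 276/1,493 × $2,258,200 = 417,456.93.
At nearest $25: Unit 2B $502,150; Unit G2 $379,650; Unit 1A $511,225; Unit 3A $447,700; Unit 5A $417,450. Sum = $2,258,175.
Difference $2,258,200 − $2,258,175 = +$25 applied to largest days (Unit 1A): Unit 1A becomes $511,250.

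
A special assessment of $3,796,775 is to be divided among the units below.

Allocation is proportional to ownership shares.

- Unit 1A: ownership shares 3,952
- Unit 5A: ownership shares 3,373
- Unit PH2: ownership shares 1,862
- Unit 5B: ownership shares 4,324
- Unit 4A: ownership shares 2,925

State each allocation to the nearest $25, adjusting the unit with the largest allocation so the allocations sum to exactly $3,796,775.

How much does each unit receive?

Ownership shares total: 16,436.
Unrounded shares: Unit 1A 3,952/16,436 × $3,796,775 = 912,926.19; Unit 5A 3,373/16,436 × $3,796,775 = 779,175.11; Unit PH2 1,862/16,436 × $3,796,775 = 430,128.68; Unit 5B 4,324/16,436 × $3,796,775 = 998,859.52; Unit 4A 2,925/16,436 × $3,796,775 = 675,685.50.
After rounding ($25): Unit 1A $912,925; Unit 5A $779,175; Unit PH2 $430,125; Unit 5B $998,850; Unit 4A $675,675. Sum = $3,796,750.
Difference $3,796,775 − $3,796,750 = +$25 applied to largest allocation (Unit 5B): Unit 5B becomes $998,875.

Unit 1A: $912,925; Unit 5A: $779,175; Unit PH2: $430,125; Unit 5B: $998,875; Unit 4A: $675,675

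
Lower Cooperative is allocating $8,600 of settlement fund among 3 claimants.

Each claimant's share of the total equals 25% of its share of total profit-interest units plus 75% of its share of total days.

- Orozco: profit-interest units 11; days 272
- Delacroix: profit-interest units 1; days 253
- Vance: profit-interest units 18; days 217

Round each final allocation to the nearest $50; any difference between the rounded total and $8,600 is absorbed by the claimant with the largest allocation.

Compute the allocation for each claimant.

Totals — profit-interest units 30, days 742.
Composite weights (25% profit-interest units + 75% days): Orozco 0.3666; Delacroix 0.2641; Vance 0.3693.
Raw shares: Orozco 3,152.75; Delacroix 2,270.93; Vance 3,176.32.
At nearest $50: Orozco $3,150; Delacroix $2,250; Vance $3,200. Sum = $8,600.
No rounding difference to absorb.

Orozco: $3,150 · Delacroix: $2,250 · Vance: $3,200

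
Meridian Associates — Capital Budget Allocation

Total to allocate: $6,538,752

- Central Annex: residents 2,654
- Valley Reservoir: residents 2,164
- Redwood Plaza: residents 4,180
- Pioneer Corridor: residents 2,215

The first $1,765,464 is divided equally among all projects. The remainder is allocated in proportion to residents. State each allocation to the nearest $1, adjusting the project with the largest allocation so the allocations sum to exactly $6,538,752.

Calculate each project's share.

Central Annex: $1,571,153; Valley Reservoir: $1,362,564; Redwood Plaza: $2,220,761; Pioneer Corridor: $1,384,274

Equal tier: $1,765,464 ÷ 4 = $441,366 apiece.
Remainder $4,773,288 by residents (total 11,213): Central Annex 1,129,787.42 → $1,129,787; Valley Reservoir 921,198.18 → $921,198; Redwood Plaza 1,779,393.90 → $1,779,394; Pioneer Corridor 942,908.49 → $942,908.
Rounding difference +$1 on remainder applied to Redwood Plaza.
Totals: Central Annex $441,366 + $1,129,787 = $1,571,153; Valley Reservoir $441,366 + $921,198 = $1,362,564; Redwood Plaza $441,366 + $1,779,395 = $2,220,761; Pioneer Corridor $441,366 + $942,908 = $1,384,274.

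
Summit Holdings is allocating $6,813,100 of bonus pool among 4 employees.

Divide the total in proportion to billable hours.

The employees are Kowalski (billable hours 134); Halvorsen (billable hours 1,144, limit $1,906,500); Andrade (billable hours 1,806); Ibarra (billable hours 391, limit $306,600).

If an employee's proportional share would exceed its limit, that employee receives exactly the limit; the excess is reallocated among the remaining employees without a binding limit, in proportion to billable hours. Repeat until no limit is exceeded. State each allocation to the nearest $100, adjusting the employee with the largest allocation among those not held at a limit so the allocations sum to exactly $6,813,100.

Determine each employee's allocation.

Billable hours total: 3,475.
Proportional shares (ignoring caps): Kowalski 262,720.98; Halvorsen 2,242,931.34; Andrade 3,540,851.40; Ibarra 766,596.29.
Held at cap: Halvorsen ($1,906,500), Ibarra ($306,600); remaining pool $4,600,000 reallocated over remaining billable hours 1,940.
Shares after redistribution: Kowalski 317,731.96 → $317,700; Andrade 4,282,268.04 → $4,282,300.

Kowalski: $317,700 · Halvorsen: $1,906,500 · Andrade: $4,282,300 · Ibarra: $306,600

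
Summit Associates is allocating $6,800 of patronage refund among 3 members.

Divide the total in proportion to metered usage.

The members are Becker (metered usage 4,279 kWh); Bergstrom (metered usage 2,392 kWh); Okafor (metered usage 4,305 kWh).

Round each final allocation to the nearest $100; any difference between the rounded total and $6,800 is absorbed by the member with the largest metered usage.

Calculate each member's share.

Combined metered usage = 4,279 + 2,392 + 4,305 = 10,976.
Raw shares: Becker 2,650.98; Bergstrom 1,481.92; Okafor 2,667.09.
Rounded to nearest $100: Becker $2,700; Bergstrom $1,500; Okafor $2,700. Sum = $6,900.
Difference $6,800 − $6,900 = −$100 applied to largest metered usage (Okafor): Okafor becomes $2,600.

Becker: $2,700 · Bergstrom: $1,500 · Okafor: $2,600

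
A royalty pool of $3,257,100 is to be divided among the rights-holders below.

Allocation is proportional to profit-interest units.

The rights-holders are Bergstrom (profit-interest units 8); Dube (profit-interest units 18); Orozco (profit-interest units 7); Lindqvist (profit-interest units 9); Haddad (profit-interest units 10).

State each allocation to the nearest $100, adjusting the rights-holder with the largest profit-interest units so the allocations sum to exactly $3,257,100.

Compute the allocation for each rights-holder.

Sum of profit-interest units: 8 + 18 + 7 + 9 + 10 = 52.
Proportional shares: Bergstrom 501,092.31; Dube 1,127,457.69; Orozco 438,455.77; Lindqvist 563,728.85; Haddad 626,365.38.
Rounded to nearest $100: Bergstrom $501,100; Dube $1,127,500; Orozco $438,500; Lindqvist $563,700; Haddad $626,400. Sum = $3,257,200.
Difference $3,257,100 − $3,257,200 = −$100 applied to largest profit-interest units (Dube): Dube becomes $1,127,400.

Bergstrom: $501,100 | Dube: $1,127,400 | Orozco: $438,500 | Lindqvist: $563,700 | Haddad: $626,400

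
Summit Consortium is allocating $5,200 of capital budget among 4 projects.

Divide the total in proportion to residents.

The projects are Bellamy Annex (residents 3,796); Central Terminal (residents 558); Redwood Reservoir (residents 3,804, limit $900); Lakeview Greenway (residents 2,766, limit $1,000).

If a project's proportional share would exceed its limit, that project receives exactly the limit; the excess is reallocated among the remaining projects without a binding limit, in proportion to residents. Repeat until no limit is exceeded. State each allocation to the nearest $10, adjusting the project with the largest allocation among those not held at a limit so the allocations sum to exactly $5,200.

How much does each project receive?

Residents total: 10,924.
Pro-rata shares before constraints: Bellamy Annex 1,806.96; Central Terminal 265.62; Redwood Reservoir 1,810.77; Lakeview Greenway 1,316.66.
Capped: Redwood Reservoir ($900), Lakeview Greenway ($1,000); residual $3,300 reallocated over remaining residents 4,354.
Remaining shares: Bellamy Annex 2,877.08 → $2,880; Central Terminal 422.92 → $420.

Bellamy Annex: $2,880; Central Terminal: $420; Redwood Reservoir: $900; Lakeview Greenway: $1,000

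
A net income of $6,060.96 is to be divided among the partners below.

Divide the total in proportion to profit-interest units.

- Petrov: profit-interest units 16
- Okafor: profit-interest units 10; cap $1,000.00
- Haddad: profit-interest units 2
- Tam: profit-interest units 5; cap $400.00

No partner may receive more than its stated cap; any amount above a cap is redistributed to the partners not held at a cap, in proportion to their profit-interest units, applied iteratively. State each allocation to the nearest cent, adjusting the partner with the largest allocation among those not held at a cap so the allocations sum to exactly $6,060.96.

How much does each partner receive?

Petrov: $4,143.08; Okafor: $1,000.00; Haddad: $517.88; Tam: $400.00

Total profit-interest units = 33.
Proportional shares (ignoring caps): Petrov 2,938.6473; Okafor 1,836.6545; Haddad 367.3309; Tam 918.3273.
Cap binds for Okafor ($1,000.00), Tam ($400.00); remaining pool $4,660.96 reallocated over remaining profit-interest units 18.
Shares after redistribution: Petrov 4,143.0756 → $4,143.08; Haddad 517.8844 → $517.88.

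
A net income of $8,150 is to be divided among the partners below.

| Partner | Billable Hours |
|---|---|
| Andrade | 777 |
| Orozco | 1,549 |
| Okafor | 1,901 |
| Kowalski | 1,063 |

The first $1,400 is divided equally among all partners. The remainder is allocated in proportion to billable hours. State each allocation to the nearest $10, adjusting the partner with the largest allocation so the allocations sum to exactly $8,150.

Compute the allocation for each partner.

Andrade: $1,340 · Orozco: $2,330 · Okafor: $2,770 · Kowalski: $1,710

First tranche $1,400 split equally: $350 each.
Remainder $6,750 by billable hours (total 5,290): Andrade 991.45 → $990; Orozco 1,976.51 → $1,980; Okafor 2,425.66 → $2,430; Kowalski 1,356.38 → $1,360.
Rounding difference −$10 on remainder applied to Okafor.
Totals: Andrade $350 + $990 = $1,340; Orozco $350 + $1,980 = $2,330; Okafor $350 + $2,420 = $2,770; Kowalski $350 + $1,360 = $1,710.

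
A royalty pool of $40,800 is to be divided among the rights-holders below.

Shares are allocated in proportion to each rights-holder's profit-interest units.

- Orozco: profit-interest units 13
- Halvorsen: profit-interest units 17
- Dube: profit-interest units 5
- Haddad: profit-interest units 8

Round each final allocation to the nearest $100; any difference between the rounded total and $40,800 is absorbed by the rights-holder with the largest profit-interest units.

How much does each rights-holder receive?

Orozco: $12,300 | Halvorsen: $16,200 | Dube: $4,700 | Haddad: $7,600

Sum of profit-interest units: 13 + 17 + 5 + 8 = 43.
Pro-rata amounts: Orozco 12,334.88; Halvorsen 16,130.23; Dube 4,744.19; Haddad 7,590.70.
Rounded to nearest $100: Orozco $12,300; Halvorsen $16,100; Dube $4,700; Haddad $7,600. Sum = $40,700.
Difference $40,800 − $40,700 = +$100 applied to largest profit-interest units (Halvorsen): Halvorsen becomes $16,200.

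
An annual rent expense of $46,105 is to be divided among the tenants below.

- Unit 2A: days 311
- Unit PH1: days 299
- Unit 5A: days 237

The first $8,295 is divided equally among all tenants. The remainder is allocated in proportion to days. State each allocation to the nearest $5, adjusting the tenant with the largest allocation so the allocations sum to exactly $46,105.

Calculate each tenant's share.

Unit 2A: $16,650 | Unit PH1: $16,110 | Unit 5A: $13,345

Equal tier: $8,295 ÷ 3 = $2,765 apiece.
Remainder $37,810 by days (total 847): Unit 2A 13,883.01 → $13,885; Unit PH1 13,347.33 → $13,345; Unit 5A 10,579.66 → $10,580.
Totals: Unit 2A $2,765 + $13,885 = $16,650; Unit PH1 $2,765 + $13,345 = $16,110; Unit 5A $2,765 + $10,580 = $13,345.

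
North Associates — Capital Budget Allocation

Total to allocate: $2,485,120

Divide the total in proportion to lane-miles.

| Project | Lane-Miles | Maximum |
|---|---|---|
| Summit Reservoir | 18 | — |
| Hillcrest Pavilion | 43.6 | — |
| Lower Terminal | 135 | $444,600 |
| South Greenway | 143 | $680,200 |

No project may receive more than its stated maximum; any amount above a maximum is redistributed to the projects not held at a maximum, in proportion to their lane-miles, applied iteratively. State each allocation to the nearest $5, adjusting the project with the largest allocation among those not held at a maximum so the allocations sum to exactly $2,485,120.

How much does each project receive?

Summit Reservoir: $397,495 · Hillcrest Pavilion: $962,825 · Lower Terminal: $444,600 · South Greenway: $680,200

Total lane-miles = 339.6.
Unconstrained shares: Summit Reservoir 131,720.14; Hillcrest Pavilion 319,055.45; Lower Terminal 987,901.06; South Greenway 1,046,443.35.
Cap binds for Lower Terminal ($444,600), South Greenway ($680,200); balance $1,360,320 reallocated over remaining lane-miles 61.6.
Redistributed shares: Summit Reservoir 397,496.10 → $397,495; Hillcrest Pavilion 962,823.90 → $962,825.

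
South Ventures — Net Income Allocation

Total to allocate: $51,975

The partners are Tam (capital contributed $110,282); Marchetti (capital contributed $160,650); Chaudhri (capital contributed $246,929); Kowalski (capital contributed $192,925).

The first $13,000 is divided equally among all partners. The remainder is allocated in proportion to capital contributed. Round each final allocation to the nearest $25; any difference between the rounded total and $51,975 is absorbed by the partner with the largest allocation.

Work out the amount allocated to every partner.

Equal tier: $13,000 ÷ 4 = $3,250 apiece.
Remainder $38,975 by capital contributed (total 710,786): Tam 6,047.17 → $6,050; Marchetti 8,809.03 → $8,800; Chaudhri 13,540.02 → $13,550; Kowalski 10,578.78 → $10,575.
Totals: Tam $3,250 + $6,050 = $9,300; Marchetti $3,250 + $8,800 = $12,050; Chaudhri $3,250 + $13,550 = $16,800; Kowalski $3,250 + $10,575 = $13,825.

Tam: $9,300 · Marchetti: $12,050 · Chaudhri: $16,800 · Kowalski: $13,825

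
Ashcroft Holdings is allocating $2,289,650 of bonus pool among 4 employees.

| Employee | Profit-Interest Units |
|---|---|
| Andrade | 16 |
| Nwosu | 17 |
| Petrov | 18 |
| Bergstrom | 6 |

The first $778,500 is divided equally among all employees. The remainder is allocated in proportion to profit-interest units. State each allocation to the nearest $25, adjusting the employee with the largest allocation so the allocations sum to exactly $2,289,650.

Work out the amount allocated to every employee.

First tranche $778,500 split equally: $194,625 each.
Remainder $1,511,150 by profit-interest units (total 57): Andrade 424,182.46 → $424,175; Nwosu 450,693.86 → $450,700; Petrov 477,205.26 → $477,200; Bergstrom 159,068.42 → $159,075.
Totals: Andrade $194,625 + $424,175 = $618,800; Nwosu $194,625 + $450,700 = $645,325; Petrov $194,625 + $477,200 = $671,825; Bergstrom $194,625 + $159,075 = $353,700.

Andrade: $618,800; Nwosu: $645,325; Petrov: $671,825; Bergstrom: $353,700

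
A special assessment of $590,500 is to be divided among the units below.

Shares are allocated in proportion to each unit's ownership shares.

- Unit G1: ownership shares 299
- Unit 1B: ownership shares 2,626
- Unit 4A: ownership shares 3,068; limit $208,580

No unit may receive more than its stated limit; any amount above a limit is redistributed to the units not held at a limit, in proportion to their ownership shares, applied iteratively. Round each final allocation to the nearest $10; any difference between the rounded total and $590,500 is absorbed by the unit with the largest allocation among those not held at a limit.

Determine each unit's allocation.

Unit G1: $39,040; Unit 1B: $342,880; Unit 4A: $208,580

Ownership shares total: 5,993.
Unconstrained shares: Unit G1 29,460.95; Unit 1B 258,744.03; Unit 4A 302,295.01.
Cap binds for Unit 4A ($208,580); remaining pool $381,920 reallocated over remaining ownership shares 2,925.
Shares after redistribution: Unit G1 39,040.71 → $39,040; Unit 1B 342,879.29 → $342,880.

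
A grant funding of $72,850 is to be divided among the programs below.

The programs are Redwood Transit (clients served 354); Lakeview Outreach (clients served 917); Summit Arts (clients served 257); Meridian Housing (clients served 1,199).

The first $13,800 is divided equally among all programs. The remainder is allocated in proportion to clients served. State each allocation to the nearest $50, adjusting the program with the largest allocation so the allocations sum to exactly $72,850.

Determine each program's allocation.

Redwood Transit: $11,100 | Lakeview Outreach: $23,300 | Summit Arts: $9,000 | Meridian Housing: $29,450

First tranche $13,800 split equally: $3,450 each.
Remainder $59,050 by clients served (total 2,727): Redwood Transit 7,665.46 → $7,650; Lakeview Outreach 19,856.56 → $19,850; Summit Arts 5,565.03 → $5,550; Meridian Housing 25,962.94 → $25,950.
Rounding difference +$50 on remainder applied to Meridian Housing.
Totals: Redwood Transit $3,450 + $7,650 = $11,100; Lakeview Outreach $3,450 + $19,850 = $23,300; Summit Arts $3,450 + $5,550 = $9,000; Meridian Housing $3,450 + $26,000 = $29,450.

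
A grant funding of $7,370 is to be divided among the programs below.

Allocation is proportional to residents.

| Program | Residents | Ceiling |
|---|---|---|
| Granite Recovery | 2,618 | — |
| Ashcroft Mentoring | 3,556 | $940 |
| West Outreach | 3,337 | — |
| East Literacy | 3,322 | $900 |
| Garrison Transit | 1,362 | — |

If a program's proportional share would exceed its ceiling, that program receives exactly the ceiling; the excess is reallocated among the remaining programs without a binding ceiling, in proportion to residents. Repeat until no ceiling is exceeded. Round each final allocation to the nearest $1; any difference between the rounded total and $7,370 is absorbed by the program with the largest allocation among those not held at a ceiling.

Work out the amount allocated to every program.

Total residents = 14,195.
Pro-rata shares before constraints: Granite Recovery 1,359.26; Ashcroft Mentoring 1,846.26; West Outreach 1,732.56; East Literacy 1,724.77; Garrison Transit 707.15.
Cap binds for Ashcroft Mentoring ($940), East Literacy ($900); residual $5,530 reallocated over remaining residents 7,317.
Shares after redistribution: Granite Recovery 1,978.62 → $1,979; West Outreach 2,522.02 → $2,522; Garrison Transit 1,029.36 → $1,029.

Granite Recovery: $1,979 · Ashcroft Mentoring: $940 · West Outreach: $2,522 · East Literacy: $900 · Garrison Transit: $1,029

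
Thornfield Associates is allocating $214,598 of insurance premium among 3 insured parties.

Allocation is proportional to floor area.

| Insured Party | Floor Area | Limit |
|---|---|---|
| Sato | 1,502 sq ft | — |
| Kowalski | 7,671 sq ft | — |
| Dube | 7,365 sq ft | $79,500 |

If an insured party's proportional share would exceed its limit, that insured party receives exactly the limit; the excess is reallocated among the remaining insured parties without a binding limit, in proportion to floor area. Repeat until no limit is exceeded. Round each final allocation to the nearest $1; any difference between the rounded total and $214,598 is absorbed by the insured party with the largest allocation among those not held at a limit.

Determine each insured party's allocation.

Sum of floor area: 16,538.
Proportional shares (ignoring caps): Sato 19,490.03; Kowalski 99,539.32; Dube 95,568.65.
Cap binds for Dube ($79,500); remaining pool $135,098 reallocated over remaining floor area 9,173.
Shares after redistribution: Sato 22,121.14 → $22,121; Kowalski 112,976.86 → $112,977.

Sato: $22,121; Kowalski: $112,977; Dube: $79,500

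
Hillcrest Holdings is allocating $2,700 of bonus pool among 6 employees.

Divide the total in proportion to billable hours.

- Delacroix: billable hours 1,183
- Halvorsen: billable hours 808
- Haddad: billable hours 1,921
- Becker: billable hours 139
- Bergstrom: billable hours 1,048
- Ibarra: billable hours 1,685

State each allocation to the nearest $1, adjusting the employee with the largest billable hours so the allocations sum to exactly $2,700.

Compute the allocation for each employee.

Sum of billable hours: 6,784.
Raw shares: Delacroix 1,183/6,784 × $2,700 = 470.83; Halvorsen 808/6,784 × $2,700 = 321.58; Haddad 1,921/6,784 × $2,700 = 764.55; Becker 139/6,784 × $2,700 = 55.32; Bergstrom 1,048/6,784 × $2,700 = 417.10; Ibarra 1,685/6,784 × $2,700 = 670.62.
Rounded to nearest $1: Delacroix $471; Halvorsen $322; Haddad $765; Becker $55; Bergstrom $417; Ibarra $671. Sum = $2,701.
Difference $2,700 − $2,701 = −$1 applied to largest billable hours (Haddad): Haddad becomes $764.

Delacroix: $471 · Halvorsen: $322 · Haddad: $764 · Becker: $55 · Bergstrom: $417 · Ibarra: $671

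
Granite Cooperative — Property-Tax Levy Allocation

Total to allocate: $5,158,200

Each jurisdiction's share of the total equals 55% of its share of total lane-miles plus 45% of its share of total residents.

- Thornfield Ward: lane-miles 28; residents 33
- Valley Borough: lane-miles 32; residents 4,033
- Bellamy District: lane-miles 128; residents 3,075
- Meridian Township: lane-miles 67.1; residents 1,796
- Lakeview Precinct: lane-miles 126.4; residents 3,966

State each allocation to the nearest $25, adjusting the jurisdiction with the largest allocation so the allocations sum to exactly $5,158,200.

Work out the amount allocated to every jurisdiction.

Thornfield Ward: $214,150 · Valley Borough: $963,475 · Bellamy District: $1,505,050 · Meridian Township: $822,075 · Lakeview Precinct: $1,653,450

Totals — lane-miles 381.5, residents 12,903.
Combined weights (55% lane-miles + 45% residents): Thornfield Ward 0.0415; Valley Borough 0.1868; Bellamy District 0.2918; Meridian Township 0.1594; Lakeview Precinct 0.3205.
Raw shares: Thornfield Ward 214,157.46; Valley Borough 963,484.80; Bellamy District 1,505,045.32; Meridian Township 822,078.65; Lakeview Precinct 1,653,433.76.
After rounding ($25): Thornfield Ward $214,150; Valley Borough $963,475; Bellamy District $1,505,050; Meridian Township $822,075; Lakeview Precinct $1,653,425. Sum = $5,158,175.
Difference $5,158,200 − $5,158,175 = +$25 applied to largest allocation (Lakeview Precinct): Lakeview Precinct becomes $1,653,450.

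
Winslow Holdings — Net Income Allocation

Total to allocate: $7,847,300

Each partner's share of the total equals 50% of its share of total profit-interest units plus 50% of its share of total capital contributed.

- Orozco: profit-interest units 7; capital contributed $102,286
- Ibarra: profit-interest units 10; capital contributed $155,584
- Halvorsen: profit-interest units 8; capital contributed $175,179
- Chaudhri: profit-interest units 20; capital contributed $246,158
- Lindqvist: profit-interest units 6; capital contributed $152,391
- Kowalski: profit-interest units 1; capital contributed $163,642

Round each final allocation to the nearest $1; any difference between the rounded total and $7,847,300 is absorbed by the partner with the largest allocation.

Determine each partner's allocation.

Totals — profit-interest units 52, capital contributed 995,240.
Blended shares (50% profit-interest units + 50% capital contributed): Orozco 0.1187; Ibarra 0.1743; Halvorsen 0.1649; Chaudhri 0.3160; Lindqvist 0.1343; Kowalski 0.0918.
Unrounded shares: Orozco 931,437.61; Ibarra 1,367,924.91; Halvorsen 1,294,266.94; Chaudhri 2,479,553.37; Lindqvist 1,053,517.55; Kowalski 720,599.63.
At nearest $1: Orozco $931,438; Ibarra $1,367,925; Halvorsen $1,294,267; Chaudhri $2,479,553; Lindqvist $1,053,518; Kowalski $720,600. Sum = $7,847,301.
Difference $7,847,300 − $7,847,301 = −$1 applied to largest allocation (Chaudhri): Chaudhri becomes $2,479,552.

Orozco: $931,438 | Ibarra: $1,367,925 | Halvorsen: $1,294,267 | Chaudhri: $2,479,552 | Lindqvist: $1,053,518 | Kowalski: $720,600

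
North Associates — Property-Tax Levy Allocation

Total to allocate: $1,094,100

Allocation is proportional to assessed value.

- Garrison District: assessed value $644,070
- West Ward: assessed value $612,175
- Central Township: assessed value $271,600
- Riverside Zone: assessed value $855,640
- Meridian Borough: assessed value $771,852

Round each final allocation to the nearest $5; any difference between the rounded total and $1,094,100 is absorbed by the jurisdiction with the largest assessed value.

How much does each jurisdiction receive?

Garrison District: $223,330 | West Ward: $212,270 | Central Township: $94,175 | Riverside Zone: $296,690 | Meridian Borough: $267,635

Combined assessed value = 644,070 + 612,175 + 271,600 + 855,640 + 771,852 = 3,155,337.
Proportional shares: Garrison District 223,328.60; West Ward 212,269.14; Central Township 94,176.17; Riverside Zone 296,689.62; Meridian Borough 267,636.48.
After rounding ($5): Garrison District $223,330; West Ward $212,270; Central Township $94,175; Riverside Zone $296,690; Meridian Borough $267,635. Sum = $1,094,100.
No rounding difference to absorb.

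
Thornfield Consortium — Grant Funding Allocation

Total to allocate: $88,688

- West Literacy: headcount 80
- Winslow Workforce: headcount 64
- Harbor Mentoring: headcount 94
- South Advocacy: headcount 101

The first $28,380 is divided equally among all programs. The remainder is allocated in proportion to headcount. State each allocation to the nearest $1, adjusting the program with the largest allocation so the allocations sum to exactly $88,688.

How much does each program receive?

West Literacy: $21,327 · Winslow Workforce: $18,481 · Harbor Mentoring: $23,818 · South Advocacy: $25,062

$28,380 shared equally gives $7,095 per program.
Remainder $60,308 by headcount (total 339): West Literacy 14,231.98 → $14,232; Winslow Workforce 11,385.58 → $11,386; Harbor Mentoring 16,722.57 → $16,723; South Advocacy 17,967.87 → $17,968.
Rounding difference −$1 on remainder applied to South Advocacy.
Totals: West Literacy $7,095 + $14,232 = $21,327; Winslow Workforce $7,095 + $11,386 = $18,481; Harbor Mentoring $7,095 + $16,723 = $23,818; South Advocacy $7,095 + $17,967 = $25,062.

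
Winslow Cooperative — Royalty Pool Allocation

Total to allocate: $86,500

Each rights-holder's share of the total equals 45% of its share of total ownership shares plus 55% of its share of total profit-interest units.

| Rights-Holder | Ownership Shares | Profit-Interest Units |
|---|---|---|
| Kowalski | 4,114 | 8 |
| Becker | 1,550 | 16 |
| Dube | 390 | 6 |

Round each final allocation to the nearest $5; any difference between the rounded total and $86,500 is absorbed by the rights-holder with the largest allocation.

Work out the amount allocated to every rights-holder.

Ownership shares total 6,054; profit-interest units total 30.
Blended shares (45% ownership shares + 55% profit-interest units): Kowalski 0.4525; Becker 0.4085; Dube 0.1390.
Pro-rata amounts: Kowalski 39,138.18; Becker 35,339.26; Dube 12,022.56.
Rounded to nearest $5: Kowalski $39,140; Becker $35,340; Dube $12,025. Sum = $86,505.
Difference $86,500 − $86,505 = −$5 applied to largest allocation (Kowalski): Kowalski becomes $39,135.

Kowalski: $39,135 · Becker: $35,340 · Dube: $12,025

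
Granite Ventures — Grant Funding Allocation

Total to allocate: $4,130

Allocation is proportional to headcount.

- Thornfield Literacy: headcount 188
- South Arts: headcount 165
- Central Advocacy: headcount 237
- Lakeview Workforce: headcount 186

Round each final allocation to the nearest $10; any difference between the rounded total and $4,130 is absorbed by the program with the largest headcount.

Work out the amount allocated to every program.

Sum of headcount: 188 + 165 + 237 + 186 = 776.
Unrounded shares: Thornfield Literacy 1,000.57; South Arts 878.16; Central Advocacy 1,261.35; Lakeview Workforce 989.92.
After rounding ($10): Thornfield Literacy $1,000; South Arts $880; Central Advocacy $1,260; Lakeview Workforce $990. Sum = $4,130.
No rounding difference to absorb.

Thornfield Literacy: $1,000; South Arts: $880; Central Advocacy: $1,260; Lakeview Workforce: $990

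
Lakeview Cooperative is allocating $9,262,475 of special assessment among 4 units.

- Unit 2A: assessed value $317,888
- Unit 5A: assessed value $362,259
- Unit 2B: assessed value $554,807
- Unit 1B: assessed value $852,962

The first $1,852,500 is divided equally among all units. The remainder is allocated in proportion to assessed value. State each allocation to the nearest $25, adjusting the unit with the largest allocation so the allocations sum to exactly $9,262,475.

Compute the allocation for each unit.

Unit 2A: $1,591,300 | Unit 5A: $1,748,775 | Unit 2B: $2,432,125 | Unit 1B: $3,490,275

First tranche $1,852,500 split equally: $463,125 each.
Remainder $7,409,975 by assessed value (total 2,087,916): Unit 2A 1,128,178.59 → $1,128,175; Unit 5A 1,285,650.44 → $1,285,650; Unit 2B 1,968,999.71 → $1,969,000; Unit 1B 3,027,146.25 → $3,027,150.
Totals: Unit 2A $463,125 + $1,128,175 = $1,591,300; Unit 5A $463,125 + $1,285,650 = $1,748,775; Unit 2B $463,125 + $1,969,000 = $2,432,125; Unit 1B $463,125 + $3,027,150 = $3,490,275.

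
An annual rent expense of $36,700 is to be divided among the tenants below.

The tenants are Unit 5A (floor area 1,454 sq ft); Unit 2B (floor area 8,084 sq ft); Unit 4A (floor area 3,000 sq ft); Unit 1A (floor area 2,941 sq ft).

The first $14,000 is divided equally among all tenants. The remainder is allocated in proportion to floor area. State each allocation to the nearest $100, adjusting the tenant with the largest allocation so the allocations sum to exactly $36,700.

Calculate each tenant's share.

Unit 5A: $5,600 · Unit 2B: $15,400 · Unit 4A: $7,900 · Unit 1A: $7,800

$14,000 shared equally gives $3,500 per tenant.
Remainder $22,700 by floor area (total 15,479): Unit 5A 2,132.30 → $2,100; Unit 2B 11,855.21 → $11,900; Unit 4A 4,399.51 → $4,400; Unit 1A 4,312.99 → $4,300.
Totals: Unit 5A $3,500 + $2,100 = $5,600; Unit 2B $3,500 + $11,900 = $15,400; Unit 4A $3,500 + $4,400 = $7,900; Unit 1A $3,500 + $4,300 = $7,800.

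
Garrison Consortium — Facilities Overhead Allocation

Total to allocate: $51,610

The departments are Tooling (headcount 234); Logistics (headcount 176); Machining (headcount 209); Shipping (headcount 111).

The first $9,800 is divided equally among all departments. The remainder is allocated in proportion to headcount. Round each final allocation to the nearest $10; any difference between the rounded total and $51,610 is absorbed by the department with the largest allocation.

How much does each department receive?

First tranche $9,800 split equally: $2,450 each.
Remainder $41,810 by headcount (total 730): Tooling 13,402.11 → $13,400; Logistics 10,080.22 → $10,080; Machining 11,970.26 → $11,970; Shipping 6,357.41 → $6,360.
Totals: Tooling $2,450 + $13,400 = $15,850; Logistics $2,450 + $10,080 = $12,530; Machining $2,450 + $11,970 = $14,420; Shipping $2,450 + $6,360 = $8,810.

Tooling: $15,850 | Logistics: $12,530 | Machining: $14,420 | Shipping: $8,810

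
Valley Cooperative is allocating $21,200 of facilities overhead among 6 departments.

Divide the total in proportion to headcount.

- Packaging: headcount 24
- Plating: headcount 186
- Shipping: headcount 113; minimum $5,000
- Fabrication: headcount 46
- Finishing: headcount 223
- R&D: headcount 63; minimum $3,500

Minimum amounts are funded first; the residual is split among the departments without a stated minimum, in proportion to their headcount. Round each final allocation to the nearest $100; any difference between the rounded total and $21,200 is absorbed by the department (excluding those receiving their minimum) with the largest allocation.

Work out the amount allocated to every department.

Packaging: $600; Plating: $4,900; Shipping: $5,000; Fabrication: $1,200; Finishing: $6,000; R&D: $3,500

Fund the minimums — Shipping $5,000; R&D $3,500. Balance $12,700.
Balance split over remaining headcount 479: Packaging 636.33 → $600; Plating 4,931.52 → $4,900; Fabrication 1,219.62 → $1,200; Finishing 5,912.53 → $5,900.
Rounding difference +$100 applied to Finishing → $6,000.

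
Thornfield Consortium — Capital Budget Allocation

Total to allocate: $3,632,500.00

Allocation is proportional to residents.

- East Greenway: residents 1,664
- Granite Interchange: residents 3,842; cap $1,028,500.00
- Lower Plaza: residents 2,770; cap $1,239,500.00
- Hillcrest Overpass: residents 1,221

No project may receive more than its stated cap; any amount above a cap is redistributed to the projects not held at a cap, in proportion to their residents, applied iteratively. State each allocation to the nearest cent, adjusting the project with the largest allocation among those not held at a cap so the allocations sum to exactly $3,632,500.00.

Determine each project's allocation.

East Greenway: $787,011.44 · Granite Interchange: $1,028,500.00 · Lower Plaza: $1,239,500.00 · Hillcrest Overpass: $577,488.56

Combined residents = 9,497.
Unconstrained shares: East Greenway 636,462.0406; Granite Interchange 1,469,523.5337; Lower Plaza 1,059,495.1037; Hillcrest Overpass 467,019.3219.
Capped: Granite Interchange ($1,028,500.00); residual $2,604,000.00 reallocated over remaining residents 5,655.
Capped: Lower Plaza ($1,239,500.00); residual $1,364,500.00 reallocated over remaining residents 2,885.
Redistributed shares: East Greenway 787,011.4385 → $787,011.44; Hillcrest Overpass 577,488.5615 → $577,488.56.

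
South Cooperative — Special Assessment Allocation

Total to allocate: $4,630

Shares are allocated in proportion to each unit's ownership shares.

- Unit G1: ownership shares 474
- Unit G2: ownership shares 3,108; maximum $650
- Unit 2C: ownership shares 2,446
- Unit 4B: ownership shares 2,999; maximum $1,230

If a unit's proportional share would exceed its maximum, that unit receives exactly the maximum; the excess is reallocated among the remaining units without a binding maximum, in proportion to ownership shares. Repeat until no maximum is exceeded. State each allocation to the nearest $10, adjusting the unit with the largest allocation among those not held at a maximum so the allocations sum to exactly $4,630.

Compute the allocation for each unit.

Sum of ownership shares: 9,027.
Unconstrained shares: Unit G1 243.12; Unit G2 1,594.11; Unit 2C 1,254.57; Unit 4B 1,538.20.
Capped: Unit G2 ($650), Unit 4B ($1,230); residual $2,750 reallocated over remaining ownership shares 2,920.
Shares after redistribution: Unit G1 446.40 → $450; Unit 2C 2,303.60 → $2,300.

Unit G1: $450; Unit G2: $650; Unit 2C: $2,300; Unit 4B: $1,230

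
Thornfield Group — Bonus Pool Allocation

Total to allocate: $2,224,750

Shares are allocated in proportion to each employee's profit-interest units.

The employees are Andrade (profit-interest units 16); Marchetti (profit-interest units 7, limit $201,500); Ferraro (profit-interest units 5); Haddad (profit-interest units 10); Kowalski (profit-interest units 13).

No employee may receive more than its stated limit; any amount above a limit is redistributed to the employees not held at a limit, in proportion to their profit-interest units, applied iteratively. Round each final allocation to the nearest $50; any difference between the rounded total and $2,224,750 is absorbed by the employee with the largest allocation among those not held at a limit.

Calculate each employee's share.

Profit-interest units total: 51.
Proportional shares (ignoring caps): Andrade 697,960.78; Marchetti 305,357.84; Ferraro 218,112.75; Haddad 436,225.49; Kowalski 567,093.14.
Cap binds for Marchetti ($201,500); residual $2,023,250 reallocated over remaining profit-interest units 44.
Shares after redistribution: Andrade 735,727.27 → $735,750; Ferraro 229,914.77 → $229,900; Haddad 459,829.55 → $459,850; Kowalski 597,778.41 → $597,800.
Rounding difference −$50 applied to Andrade → $735,700.

Andrade: $735,700 · Marchetti: $201,500 · Ferraro: $229,900 · Haddad: $459,850 · Kowalski: $597,800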